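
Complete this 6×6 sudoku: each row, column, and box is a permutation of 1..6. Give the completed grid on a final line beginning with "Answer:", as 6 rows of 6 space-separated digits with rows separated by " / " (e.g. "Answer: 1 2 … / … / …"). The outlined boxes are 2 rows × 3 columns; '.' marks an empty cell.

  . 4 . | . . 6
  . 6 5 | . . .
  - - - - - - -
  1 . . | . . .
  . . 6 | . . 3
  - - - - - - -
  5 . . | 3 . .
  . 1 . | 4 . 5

Step 1. [r5c2∈{2}] r5c2 is down to just 2, so r5c2=2.
Step 2. [r6c5∈{2,6}] 2 has one home in row 6: r6c5. So r6c5=2.
Step 3. [r1c3∈{1,2,3}] col 3 places 1 nowhere but r1c3, so r1c3=1.
Step 4. [r3c3∈{2,3,4}] r3c3 is the only open cell in col 3 admitting 2 ⇒ r3c3=2.
Step 5. [r2c6∈{1,2,4}] r2c6 is the only open cell in col 6 admitting 2. So r2c6=2.
Step 6. [r2c5∈{1,3,4}] across row 2, 4 lands solely at r2c5, so r2c5=4.
Step 7. [r4c2∈{5}] r4c2 is down to just 5, so r4c2=5.
Step 8. [r5c5∈{1,6}] across row 5, 6 lands solely at r5c5 ⇒ r5c5=6.
Step 9. [r1c5∈{3,5}] in col 5, 3 fits only at r1c5 ⇒ r1c5=3.
Step 10. [r2c4∈{1}] nothing but 1 survives at r2c4, so r2c4=1.
Step 11. [r1c4∈{5}] only 5 remains possible at r1c4 ⇒ r1c4=5.
Step 12. [r2c1∈{3}] r2c1 is down to just 3 ⇒ r2c1=3.
Step 13. [r4c1∈{4}] only 4 remains possible at r4c1 ⇒ r4c1=4.
Step 14. [r5c3∈{4}] nothing but 4 survives at r5c3, so r5c3=4.
Step 15. [r1c1∈{2}] nothing but 2 survives at r1c1, so r1c1=2.
Step 16. [r3c2∈{3}] r3c2 is down to just 3 ⇒ r3c2=3.
Step 17. [r3c6∈{4}] only 4 remains possible at r3c6, so r3c6=4.
Step 18. [r3c5∈{5}] nothing but 5 survives at r3c5, so r3c5=5.
Step 19. [r6c3∈{3}] r6c3's peers cover all but 3, so r6c3=3.
Step 20. [r5c6∈{1}] nothing but 1 survives at r5c6. So r5c6=1.
Step 21. [r3c4∈{6}] only 6 remains possible at r3c4 ⇒ r3c4=6.
Step 22. [r6c1∈{6}] r6c1 is down to just 6, so r6c1=6.
Step 23. [r4c4∈{2}] r4c4 is down to just 2. So r4c4=2.
Step 24. [r4c5∈{1}] r4c5's peers cover all but 1 ⇒ r4c5=1.

Answer: 2 4 1 5 3 6 / 3 6 5 1 4 2 / 1 3 2 6 5 4 / 4 5 6 2 1 3 / 5 2 4 3 6 1 / 6 1 3 4 2 5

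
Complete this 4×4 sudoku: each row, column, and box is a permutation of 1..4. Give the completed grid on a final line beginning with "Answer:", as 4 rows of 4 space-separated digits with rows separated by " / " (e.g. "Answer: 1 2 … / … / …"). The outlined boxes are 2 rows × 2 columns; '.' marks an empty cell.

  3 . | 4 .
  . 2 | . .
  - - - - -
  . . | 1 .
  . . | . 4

Step 1. [r4c3∈{2,3}] col 3 places 2 nowhere but r4c3. So r4c3=2.
Step 2. [r1c2∈{1}] r1c2 is down to just 1. So r1c2=1.
Step 3. [r3c4∈{3}] r3c4 is down to just 3. So r3c4=3.
Step 4. [r3c2∈{4}] r3c2's peers cover all but 4, so r3c2=4.
Step 5. [r4c1∈{1}] r4c1 is down to just 1 ⇒ r4c1=1.
Step 6. [r2c3∈{3}] r2c3 has the single candidate 3, so r2c3=3.
Step 7. [r1c4∈{2}] r1c4's peers cover all but 2. So r1c4=2.
Step 8. [r2c1∈{4}] nothing but 4 survives at r2c1. So r2c1=4.
Step 9. [r2c4∈{1}] only 1 remains possible at r2c4. So r2c4=1.
Step 10. [r3c1∈{2}] nothing but 2 survives at r3c1. So r3c1=2.
Step 11. [r4c2∈{3}] r4c2's peers cover all but 3. So r4c2=3.

Answer: 3 1 4 2 / 4 2 3 1 / 2 4 1 3 / 1 3 2 4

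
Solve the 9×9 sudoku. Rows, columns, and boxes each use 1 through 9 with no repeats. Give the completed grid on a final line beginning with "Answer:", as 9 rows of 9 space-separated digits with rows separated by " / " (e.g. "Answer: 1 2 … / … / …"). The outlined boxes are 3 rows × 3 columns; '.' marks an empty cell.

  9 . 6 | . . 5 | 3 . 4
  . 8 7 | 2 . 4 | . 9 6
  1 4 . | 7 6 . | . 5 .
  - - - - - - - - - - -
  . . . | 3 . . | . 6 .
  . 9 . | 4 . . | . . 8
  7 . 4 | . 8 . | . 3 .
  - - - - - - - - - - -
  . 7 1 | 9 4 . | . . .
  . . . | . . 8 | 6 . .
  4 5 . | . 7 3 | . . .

Step 1. [r3c9∈{2}] only 2 remains possible at r3c9. So r3c9=2.
Step 2. [r4c5∈{1,2,5,9}] 9 has one home in col 5: r4c5. So r4c5=9.
Step 3. [r2c7∈{1}] r2c7 is down to just 1. So r2c7=1.
Step 4. [r7c1∈{2,3,6,8}] r7c1 is the only open cell in box 7 admitting 6, so r7c1=6.
Step 5. [r7c6∈{2}] only 2 remains possible at r7c6. So r7c6=2.
Step 6. [r5c5∈{1,2,5}] r5c5 is the only open cell in col 5 admitting 2. So r5c5=2.
Step 7. [r6c4∈{1,5,6}] across box 5, 5 lands solely at r6c4 ⇒ r6c4=5.
Step 8. [r9c3∈{2,8,9}] 8 has one home in box 7: r9c3 ⇒ r9c3=8.
Step 9. [r8c4∈{1}] r8c4 is down to just 1, so r8c4=1.
Step 10. [r8c2∈{2,3}] in col 2, 3 fits only at r8c2 ⇒ r8c2=3.
Step 11. [r2c1∈{3,5}] r2c1 is the only open cell in row 2 admitting 5, so r2c1=5.
Step 12. [r5c6∈{1,6,7}] r5c6 is the only open cell in row 5 admitting 6. So r5c6=6.
Step 13. [r5c8∈{1,7}] across row 5, 1 lands solely at r5c8, so r5c8=1.
Step 14. [r4c6∈{1,7}] col 6 places 7 nowhere but r4c6, so r4c6=7.
Step 15. [r4c9∈{5}] only 5 remains possible at r4c9 ⇒ r4c9=5.
Step 16. [r4c3∈{2}] r4c3 is down to just 2. So r4c3=2.
Step 17. [r6c9∈{9}] r6c9's peers cover all but 9, so r6c9=9.
Step 18. [r1c8∈{7,8}] in row 1, 7 fits only at r1c8. So r1c8=7.
Step 19. [r9c8∈{2}] only 2 remains possible at r9c8 ⇒ r9c8=2.
Step 20. [r7c7∈{5,8}] r7c7 is the only open cell in row 7 admitting 5. So r7c7=5.
Step 21. [r3c3∈{3}] only 3 remains possible at r3c3. So r3c3=3.
Step 22. [r4c2∈{1}] r4c2 is down to just 1, so r4c2=1.
Step 23. [r2c5∈{3}] nothing but 3 survives at r2c5, so r2c5=3.
Step 24. [r8c1∈{2}] nothing but 2 survives at r8c1. So r8c1=2.
Step 25. [r1c4∈{8}] r1c4 is down to just 8, so r1c4=8.
Step 26. [r5c1∈{3}] r5c1's peers cover all but 3. So r5c1=3.
Step 27. [r9c4∈{6}] nothing but 6 survives at r9c4 ⇒ r9c4=6.
Step 28. [r5c7∈{7}] nothing but 7 survives at r5c7 ⇒ r5c7=7.
Step 29. [r8c3∈{9}] only 9 remains possible at r8c3. So r8c3=9.
Step 30. [r3c7∈{8}] only 8 remains possible at r3c7, so r3c7=8.
Step 31. [r8c5∈{5}] nothing but 5 survives at r8c5, so r8c5=5.
Step 32. [r1c2∈{2}] nothing but 2 survives at r1c2, so r1c2=2.
Step 33. [r8c8∈{4}] nothing but 4 survives at r8c8 ⇒ r8c8=4.
Step 34. [r4c1∈{8}] r4c1 is down to just 8 ⇒ r4c1=8.
Step 35. [r7c9∈{3}] only 3 remains possible at r7c9. So r7c9=3.
Step 36. [r6c7∈{2}] r6c7 has the single candidate 2. So r6c7=2.
Step 37. [r6c2∈{6}] nothing but 6 survives at r6c2. So r6c2=6.
Step 38. [r9c7∈{9}] r9c7's peers cover all but 9. So r9c7=9.
Step 39. [r6c6∈{1}] r6c6 is down to just 1. So r6c6=1.
Step 40. [r3c6∈{9}] only 9 remains possible at r3c6, so r3c6=9.
Step 41. [r9c9∈{1}] nothing but 1 survives at r9c9, so r9c9=1.
Step 42. [r1c5∈{1}] nothing but 1 survives at r1c5. So r1c5=1.
Step 43. [r7c8∈{8}] nothing but 8 survives at r7c8. So r7c8=8.
Step 44. [r5c3∈{5}] r5c3 has the single candidate 5, so r5c3=5.
Step 45. [r4c7∈{4}] nothing but 4 survives at r4c7, so r4c7=4.
Step 46. [r8c9∈{7}] r8c9 is down to just 7, so r8c9=7.

Answer: 9 2 6 8 1 5 3 7 4 / 5 8 7 2 3 4 1 9 6 / 1 4 3 7 6 9 8 5 2 / 8 1 2 3 9 7 4 6 5 / 3 9 5 4 2 6 7 1 8 / 7 6 4 5 8 1 2 3 9 / 6 7 1 9 4 2 5 8 3 / 2 3 9 1 5 8 6 4 7 / 4 5 8 6 7 3 9 2 1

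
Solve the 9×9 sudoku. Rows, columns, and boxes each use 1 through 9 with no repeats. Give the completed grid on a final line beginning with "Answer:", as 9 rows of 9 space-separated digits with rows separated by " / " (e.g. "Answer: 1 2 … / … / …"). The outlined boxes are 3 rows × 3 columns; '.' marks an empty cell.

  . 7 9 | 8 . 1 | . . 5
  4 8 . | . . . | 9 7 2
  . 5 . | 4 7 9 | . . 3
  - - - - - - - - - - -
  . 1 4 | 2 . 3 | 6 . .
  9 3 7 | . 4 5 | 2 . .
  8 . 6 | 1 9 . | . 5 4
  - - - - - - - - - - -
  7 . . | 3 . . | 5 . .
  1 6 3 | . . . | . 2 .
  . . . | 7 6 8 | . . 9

Step 1. [r7c6∈{2,4}] in col 6, 2 fits only at r7c6. So r7c6=2.
Step 2. [r7c9∈{1,6,8}] across col 9, 6 lands solely at r7c9, so r7c9=6.
Step 3. [r9c8∈{1,3,4}] col 8 places 3 nowhere but r9c8, so r9c8=3.
Step 4. [r1c7∈{4}] r1c7's peers cover all but 4. So r1c7=4.
Step 5. [r1c1∈{2,3,6}] across col 1, 3 lands solely at r1c1 ⇒ r1c1=3.
Step 6. [r7c8∈{1,4,8}] in col 8, 4 fits only at r7c8, so r7c8=4.
Step 7. [r4c9∈{7,8}] 7 has one home in row 4: r4c9 ⇒ r4c9=7.
Step 8. [r9c3∈{2,5}] in col 3, 5 fits only at r9c3. So r9c3=5.
Step 9. [r8c5∈{5}] r8c5 is down to just 5, so r8c5=5.
Step 10. [r5c9∈{1,8}] col 9 places 1 nowhere but r5c9 ⇒ r5c9=1.
Step 11. [r3c8∈{1,6,8}] 1 has one home in col 8: r3c8. So r3c8=1.
Step 12. [r9c1∈{2}] only 2 remains possible at r9c1. So r9c1=2.
Step 13. [r8c9∈{8}] r8c9 has the single candidate 8 ⇒ r8c9=8.
Step 14. [r2c4∈{5,6}] 5 has one home in row 2: r2c4, so r2c4=5.
Step 15. [r4c8∈{8,9}] r4c8 is the only open cell in row 4 admitting 9, so r4c8=9.
Step 16. [r6c6∈{7}] r6c6 has the single candidate 7 ⇒ r6c6=7.
Step 17. [r7c2∈{9}] r7c2 is down to just 9, so r7c2=9.
Step 18. [r1c5∈{2}] only 2 remains possible at r1c5 ⇒ r1c5=2.
Step 19. [r2c6∈{6}] r2c6 has the single candidate 6, so r2c6=6.
Step 20. [r6c2∈{2}] nothing but 2 survives at r6c2. So r6c2=2.
Step 21. [r2c3∈{1}] r2c3 has the single candidate 1 ⇒ r2c3=1.
Step 22. [r8c7∈{7}] r8c7 has the single candidate 7. So r8c7=7.
Step 23. [r7c3∈{8}] r7c3 is down to just 8. So r7c3=8.
Step 24. [r7c5∈{1}] r7c5 is down to just 1. So r7c5=1.
Step 25. [r8c6∈{4}] nothing but 4 survives at r8c6. So r8c6=4.
Step 26. [r9c7∈{1}] only 1 remains possible at r9c7 ⇒ r9c7=1.
Step 27. [r3c3∈{2}] only 2 remains possible at r3c3 ⇒ r3c3=2.
Step 28. [r3c7∈{8}] r3c7 has the single candidate 8, so r3c7=8.
Step 29. [r6c7∈{3}] nothing but 3 survives at r6c7, so r6c7=3.
Step 30. [r4c5∈{8}] only 8 remains possible at r4c5. So r4c5=8.
Step 31. [r9c2∈{4}] r9c2 has the single candidate 4 ⇒ r9c2=4.
Step 32. [r5c8∈{8}] r5c8's peers cover all but 8 ⇒ r5c8=8.
Step 33. [r5c4∈{6}] nothing but 6 survives at r5c4. So r5c4=6.
Step 34. [r4c1∈{5}] r4c1 has the single candidate 5, so r4c1=5.
Step 35. [r8c4∈{9}] r8c4 has the single candidate 9 ⇒ r8c4=9.
Step 36. [r1c8∈{6}] only 6 remains possible at r1c8 ⇒ r1c8=6.
Step 37. [r2c5∈{3}] r2c5 has the single candidate 3 ⇒ r2c5=3.
Step 38. [r3c1∈{6}] r3c1 is down to just 6. So r3c1=6.

Answer: 3 7 9 8 2 1 4 6 5 / 4 8 1 5 3 6 9 7 2 / 6 5 2 4 7 9 8 1 3 / 5 1 4 2 8 3 6 9 7 / 9 3 7 6 4 5 2 8 1 / 8 2 6 1 9 7 3 5 4 / 7 9 8 3 1 2 5 4 6 / 1 6 3 9 5 4 7 2 8 / 2 4 5 7 6 8 1 3 9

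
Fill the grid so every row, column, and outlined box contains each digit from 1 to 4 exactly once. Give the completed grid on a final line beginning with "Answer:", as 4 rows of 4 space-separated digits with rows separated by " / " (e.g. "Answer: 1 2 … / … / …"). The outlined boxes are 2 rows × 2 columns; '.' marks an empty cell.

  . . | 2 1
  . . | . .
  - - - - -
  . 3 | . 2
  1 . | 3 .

Step 1. [r3c1∈{4}] nothing but 4 survives at r3c1, so r3c1=4.
Step 2. [r2c3∈{4}] r2c3's peers cover all but 4, so r2c3=4.
Step 3. [r2c1∈{2,3}] r2c1 is the only open cell in col 1 admitting 2 ⇒ r2c1=2.
Step 4. [r3c3∈{1}] r3c3's peers cover all but 1. So r3c3=1.
Step 5. [r2c4∈{3}] only 3 remains possible at r2c4, so r2c4=3.
Step 6. [r2c2∈{1}] r2c2 is down to just 1. So r2c2=1.
Step 7. [r1c1∈{3}] r1c1's peers cover all but 3, so r1c1=3.
Step 8. [r4c4∈{4}] r4c4 has the single candidate 4 ⇒ r4c4=4.
Step 9. [r1c2∈{4}] nothing but 4 survives at r1c2 ⇒ r1c2=4.
Step 10. [r4c2∈{2}] nothing but 2 survives at r4c2. So r4c2=2.

Answer: 3 4 2 1 / 2 1 4 3 / 4 3 1 2 / 1 2 3 4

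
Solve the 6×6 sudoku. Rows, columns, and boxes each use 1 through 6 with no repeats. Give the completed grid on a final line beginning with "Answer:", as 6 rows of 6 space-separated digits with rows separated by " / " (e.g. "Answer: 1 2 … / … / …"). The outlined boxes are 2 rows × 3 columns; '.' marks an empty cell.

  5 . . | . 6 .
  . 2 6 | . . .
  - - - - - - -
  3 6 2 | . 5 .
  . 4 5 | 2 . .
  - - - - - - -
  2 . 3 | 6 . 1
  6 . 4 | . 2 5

Step 1. [r3c4∈{1,4}] across row 3, 1 lands solely at r3c4, so r3c4=1.
Step 2. [r2c1∈{1,4}] in col 1, 4 fits only at r2c1, so r2c1=4.
Step 3. [r2c6∈{3}] r2c6 is down to just 3, so r2c6=3.
Step 4. [r1c3∈{1}] r1c3 is down to just 1, so r1c3=1.
Step 5. [r1c6∈{2,4}] across row 1, 2 lands solely at r1c6. So r1c6=2.
Step 6. [r3c6∈{4}] only 4 remains possible at r3c6. So r3c6=4.
Step 7. [r5c2∈{5}] only 5 remains possible at r5c2. So r5c2=5.
Step 8. [r4c1∈{1}] only 1 remains possible at r4c1, so r4c1=1.
Step 9. [r2c5∈{1}] r2c5 has the single candidate 1 ⇒ r2c5=1.
Step 10. [r4c6∈{6}] nothing but 6 survives at r4c6 ⇒ r4c6=6.
Step 11. [r5c5∈{4}] r5c5 has the single candidate 4, so r5c5=4.
Step 12. [r4c5∈{3}] r4c5 has the single candidate 3, so r4c5=3.
Step 13. [r1c2∈{3}] r1c2's peers cover all but 3. So r1c2=3.
Step 14. [r1c4∈{4}] only 4 remains possible at r1c4 ⇒ r1c4=4.
Step 15. [r6c4∈{3}] nothing but 3 survives at r6c4 ⇒ r6c4=3.
Step 16. [r2c4∈{5}] r2c4 is down to just 5, so r2c4=5.
Step 17. [r6c2∈{1}] r6c2 has the single candidate 1 ⇒ r6c2=1.

Answer: 5 3 1 4 6 2 / 4 2 6 5 1 3 / 3 6 2 1 5 4 / 1 4 5 2 3 6 / 2 5 3 6 4 1 / 6 1 4 3 2 5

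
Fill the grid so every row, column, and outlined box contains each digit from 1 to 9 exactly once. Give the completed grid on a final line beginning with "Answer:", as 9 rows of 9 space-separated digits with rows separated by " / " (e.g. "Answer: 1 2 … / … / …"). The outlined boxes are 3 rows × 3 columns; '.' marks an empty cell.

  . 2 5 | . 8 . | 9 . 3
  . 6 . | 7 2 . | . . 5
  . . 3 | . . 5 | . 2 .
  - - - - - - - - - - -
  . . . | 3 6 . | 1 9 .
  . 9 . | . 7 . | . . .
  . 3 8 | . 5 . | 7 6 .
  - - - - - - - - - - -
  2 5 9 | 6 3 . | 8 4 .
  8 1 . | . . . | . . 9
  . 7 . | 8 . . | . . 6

Step 1. [r4c2∈{4}] r4c2 has the single candidate 4, so r4c2=4.
Step 2. [r6c1∈{1}] nothing but 1 survives at r6c1. So r6c1=1.
Step 3. [r8c5∈{4}] r8c5 has the single candidate 4 ⇒ r8c5=4.
Step 4. [r2c7∈{4}] r2c7 is down to just 4, so r2c7=4.
Step 5. [r2c8∈{1,8}] across row 2, 8 lands solely at r2c8 ⇒ r2c8=8.
Step 6. [r8c4∈{2,5}] r8c4 is the only open cell in col 4 admitting 5 ⇒ r8c4=5.
Step 7. [r9c1∈{3,4}] 3 has one home in col 1: r9c1 ⇒ r9c1=3.
Step 8. [r4c1∈{5,7}] 5 has one home in row 4: r4c1, so r4c1=5.
Step 9. [r1c6∈{1,4,6}] 6 has one home in row 1: r1c6 ⇒ r1c6=6.
Step 10. [r2c6∈{1,3,9}] across row 2, 3 lands solely at r2c6 ⇒ r2c6=3.
Step 11. [r6c4∈{2,4,9}] within box 2, every 4-candidate lies in col 4. So r6c4≠4.
Step 12. [r5c1∈{6}] r5c1 is down to just 6, so r5c1=6.
Step 13. [r5c3∈{2}] r5c3 is down to just 2, so r5c3=2.
Step 14. [r6c4∈{2,9}] in col 4, 2 fits only at r6c4. So r6c4=2.
Step 15. [r3c4∈{1,4,9}] 9 has one home in col 4: r3c4, so r3c4=9.
Step 16. [r3c5∈{1}] r3c5 is down to just 1, so r3c5=1.
Step 17. [r7c9∈{1,7}] in col 9, 1 fits only at r7c9. So r7c9=1.
Step 18. [r8c8∈{3,7}] 7 has one home in box 9: r8c8, so r8c8=7.
Step 19. [r9c6∈{1,2,9}] in row 9, 1 fits only at r9c6 ⇒ r9c6=1.
Step 20. [r1c4∈{4}] nothing but 4 survives at r1c4 ⇒ r1c4=4.
Step 21. [r6c9∈{4}] r6c9 has the single candidate 4, so r6c9=4.
Step 22. [r5c8∈{3,5}] 3 has one home in col 8: r5c8 ⇒ r5c8=3.
Step 23. [r9c7∈{2,5}] row 9 places 2 nowhere but r9c7, so r9c7=2.
Step 24. [r4c6∈{8}] only 8 remains possible at r4c6, so r4c6=8.
Step 25. [r1c1∈{7}] r1c1 is down to just 7. So r1c1=7.
Step 26. [r8c7∈{3}] only 3 remains possible at r8c7. So r8c7=3.
Step 27. [r9c8∈{5}] r9c8 has the single candidate 5. So r9c8=5.
Step 28. [r2c1∈{9}] r2c1's peers cover all but 9. So r2c1=9.
Step 29. [r5c9∈{8}] only 8 remains possible at r5c9, so r5c9=8.
Step 30. [r3c9∈{7}] r3c9 is down to just 7. So r3c9=7.
Step 31. [r4c9∈{2}] nothing but 2 survives at r4c9 ⇒ r4c9=2.
Step 32. [r7c6∈{7}] r7c6 is down to just 7 ⇒ r7c6=7.
Step 33. [r4c3∈{7}] r4c3 is down to just 7. So r4c3=7.
Step 34. [r9c3∈{4}] r9c3 is down to just 4, so r9c3=4.
Step 35. [r8c3∈{6}] nothing but 6 survives at r8c3, so r8c3=6.
Step 36. [r1c8∈{1}] only 1 remains possible at r1c8 ⇒ r1c8=1.
Step 37. [r6c6∈{9}] r6c6 is down to just 9. So r6c6=9.
Step 38. [r8c6∈{2}] r8c6's peers cover all but 2 ⇒ r8c6=2.
Step 39. [r5c4∈{1}] nothing but 1 survives at r5c4. So r5c4=1.
Step 40. [r2c3∈{1}] r2c3 is down to just 1. So r2c3=1.
Step 41. [r5c7∈{5}] r5c7 has the single candidate 5, so r5c7=5.
Step 42. [r9c5∈{9}] r9c5's peers cover all but 9. So r9c5=9.
Step 43. [r5c6∈{4}] r5c6's peers cover all but 4 ⇒ r5c6=4.
Step 44. [r3c2∈{8}] r3c2 has the single candidate 8, so r3c2=8.
Step 45. [r3c1∈{4}] only 4 remains possible at r3c1. So r3c1=4.
Step 46. [r3c7∈{6}] only 6 remains possible at r3c7. So r3c7=6.

Answer: 7 2 5 4 8 6 9 1 3 / 9 6 1 7 2 3 4 8 5 / 4 8 3 9 1 5 6 2 7 / 5 4 7 3 6 8 1 9 2 / 6 9 2 1 7 4 5 3 8 / 1 3 8 2 5 9 7 6 4 / 2 5 9 6 3 7 8 4 1 / 8 1 6 5 4 2 3 7 9 / 3 7 4 8 9 1 2 5 6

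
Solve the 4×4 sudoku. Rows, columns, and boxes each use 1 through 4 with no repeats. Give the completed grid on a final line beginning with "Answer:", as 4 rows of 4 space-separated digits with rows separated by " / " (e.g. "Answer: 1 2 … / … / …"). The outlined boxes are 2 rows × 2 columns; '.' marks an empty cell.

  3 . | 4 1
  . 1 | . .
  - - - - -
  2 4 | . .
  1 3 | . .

Step 1. [r4c3∈{2}] r4c3 has the single candidate 2 ⇒ r4c3=2.
Step 2. [r3c4∈{3}] nothing but 3 survives at r3c4. So r3c4=3.
Step 3. [r3c3∈{1}] nothing but 1 survives at r3c3, so r3c3=1.
Step 4. [r2c4∈{2}] only 2 remains possible at r2c4 ⇒ r2c4=2.
Step 5. [r2c1∈{4}] r2c1 is down to just 4. So r2c1=4.
Step 6. [r4c4∈{4}] only 4 remains possible at r4c4 ⇒ r4c4=4.
Step 7. [r2c3∈{3}] only 3 remains possible at r2c3 ⇒ r2c3=3.
Step 8. [r1c2∈{2}] nothing but 2 survives at r1c2 ⇒ r1c2=2.

Answer: 3 2 4 1 / 4 1 3 2 / 2 4 1 3 / 1 3 2 4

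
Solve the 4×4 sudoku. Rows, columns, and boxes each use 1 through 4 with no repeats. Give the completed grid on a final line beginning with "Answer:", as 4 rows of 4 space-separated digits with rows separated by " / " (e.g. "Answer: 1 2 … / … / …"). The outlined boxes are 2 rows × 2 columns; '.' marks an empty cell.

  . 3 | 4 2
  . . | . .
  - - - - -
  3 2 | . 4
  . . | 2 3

Step 1. [r1c1∈{1}] only 1 remains possible at r1c1, so r1c1=1.
Step 2. [r4c1∈{4}] r4c1 has the single candidate 4. So r4c1=4.
Step 3. [r3c3∈{1}] only 1 remains possible at r3c3 ⇒ r3c3=1.
Step 4. [r4c2∈{1}] only 1 remains possible at r4c2. So r4c2=1.
Step 5. [r2c4∈{1}] nothing but 1 survives at r2c4. So r2c4=1.
Step 6. [r2c3∈{3}] only 3 remains possible at r2c3, so r2c3=3.
Step 7. [r2c1∈{2}] nothing but 2 survives at r2c1. So r2c1=2.
Step 8. [r2c2∈{4}] r2c2 has the single candidate 4, so r2c2=4.

Answer: 1 3 4 2 / 2 4 3 1 / 3 2 1 4 / 4 1 2 3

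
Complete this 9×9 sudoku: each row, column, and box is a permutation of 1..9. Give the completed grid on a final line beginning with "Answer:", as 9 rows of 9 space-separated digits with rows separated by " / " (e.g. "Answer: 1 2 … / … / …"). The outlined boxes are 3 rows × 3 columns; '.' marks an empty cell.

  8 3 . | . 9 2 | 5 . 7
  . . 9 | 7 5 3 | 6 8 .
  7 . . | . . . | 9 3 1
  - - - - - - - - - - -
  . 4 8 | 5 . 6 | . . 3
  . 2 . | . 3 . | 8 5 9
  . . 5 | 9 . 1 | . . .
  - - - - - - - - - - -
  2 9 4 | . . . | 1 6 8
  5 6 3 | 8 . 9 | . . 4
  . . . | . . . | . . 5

Step 1. [r9c4∈{1,2,3,4,6}] r9c4 is the only open cell in col 4 admitting 2, so r9c4=2.
Step 2. [r7c5∈{7}] r7c5 has the single candidate 7 ⇒ r7c5=7.
Step 3. [r9c1∈{1}] r9c1 is down to just 1 ⇒ r9c1=1.
Step 4. [r5c4∈{4}] r5c4 is down to just 4, so r5c4=4.
Step 5. [r6c2∈{7}] nothing but 7 survives at r6c2. So r6c2=7.
Step 6. [r4c5∈{2}] nothing but 2 survives at r4c5, so r4c5=2.
Step 7. [r3c4∈{6}] only 6 remains possible at r3c4, so r3c4=6.
Step 8. [r4c7∈{7}] r4c7 has the single candidate 7 ⇒ r4c7=7.
Step 9. [r8c8∈{2,7}] in row 8, 7 fits only at r8c8 ⇒ r8c8=7.
Step 10. [r6c8∈{2,4}] across col 8, 2 lands solely at r6c8. So r6c8=2.
Step 11. [r9c6∈{4}] nothing but 4 survives at r9c6, so r9c6=4.
Step 12. [r1c3∈{1,6}] in row 1, 6 fits only at r1c3, so r1c3=6.
Step 13. [r3c6∈{8}] nothing but 8 survives at r3c6. So r3c6=8.
Step 14. [r6c9∈{6}] nothing but 6 survives at r6c9, so r6c9=6.
Step 15. [r2c2∈{1}] only 1 remains possible at r2c2 ⇒ r2c2=1.
Step 16. [r6c5∈{8}] r6c5's peers cover all but 8 ⇒ r6c5=8.
Step 17. [r5c6∈{7}] only 7 remains possible at r5c6, so r5c6=7.
Step 18. [r1c8∈{4}] r1c8's peers cover all but 4 ⇒ r1c8=4.
Step 19. [r7c6∈{5}] nothing but 5 survives at r7c6. So r7c6=5.
Step 20. [r9c5∈{6}] r9c5 is down to just 6. So r9c5=6.
Step 21. [r1c4∈{1}] nothing but 1 survives at r1c4. So r1c4=1.
Step 22. [r7c4∈{3}] r7c4's peers cover all but 3 ⇒ r7c4=3.
Step 23. [r9c3∈{7}] r9c3 has the single candidate 7. So r9c3=7.
Step 24. [r5c3∈{1}] r5c3 is down to just 1 ⇒ r5c3=1.
Step 25. [r9c7∈{3}] r9c7 has the single candidate 3. So r9c7=3.
Step 26. [r9c8∈{9}] r9c8 has the single candidate 9, so r9c8=9.
Step 27. [r3c2∈{5}] r3c2's peers cover all but 5, so r3c2=5.
Step 28. [r3c3∈{2}] r3c3 is down to just 2, so r3c3=2.
Step 29. [r6c7∈{4}] r6c7 is down to just 4, so r6c7=4.
Step 30. [r8c5∈{1}] r8c5 is down to just 1. So r8c5=1.
Step 31. [r8c7∈{2}] r8c7 is down to just 2, so r8c7=2.
Step 32. [r3c5∈{4}] r3c5 has the single candidate 4. So r3c5=4.
Step 33. [r6c1∈{3}] only 3 remains possible at r6c1, so r6c1=3.
Step 34. [r5c1∈{6}] r5c1 is down to just 6 ⇒ r5c1=6.
Step 35. [r4c8∈{1}] r4c8 has the single candidate 1, so r4c8=1.
Step 36. [r4c1∈{9}] r4c1's peers cover all but 9. So r4c1=9.
Step 37. [r2c9∈{2}] nothing but 2 survives at r2c9 ⇒ r2c9=2.
Step 38. [r9c2∈{8}] r9c2 is down to just 8 ⇒ r9c2=8.
Step 39. [r2c1∈{4}] nothing but 4 survives at r2c1. So r2c1=4.

Answer: 8 3 6 1 9 2 5 4 7 / 4 1 9 7 5 3 6 8 2 / 7 5 2 6 4 8 9 3 1 / 9 4 8 5 2 6 7 1 3 / 6 2 1 4 3 7 8 5 9 / 3 7 5 9 8 1 4 2 6 / 2 9 4 3 7 5 1 6 8 / 5 6 3 8 1 9 2 7 4 / 1 8 7 2 6 4 3 9 5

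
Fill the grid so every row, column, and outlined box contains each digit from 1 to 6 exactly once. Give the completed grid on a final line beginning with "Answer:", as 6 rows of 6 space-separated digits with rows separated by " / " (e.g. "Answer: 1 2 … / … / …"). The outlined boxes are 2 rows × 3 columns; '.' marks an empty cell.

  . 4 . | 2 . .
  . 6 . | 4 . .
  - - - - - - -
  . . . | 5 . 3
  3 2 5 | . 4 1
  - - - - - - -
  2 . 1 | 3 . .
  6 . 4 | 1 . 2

Step 1. [r6c5∈{5}] only 5 remains possible at r6c5 ⇒ r6c5=5.
Step 2. [r5c5∈{6}] only 6 remains possible at r5c5, so r5c5=6.
Step 3. [r2c6∈{5}] only 5 remains possible at r2c6. So r2c6=5.
Step 4. [r2c1∈{1}] nothing but 1 survives at r2c1, so r2c1=1.
Step 5. [r2c5∈{3}] r2c5 has the single candidate 3 ⇒ r2c5=3.
Step 6. [r3c5∈{2}] r3c5 has the single candidate 2 ⇒ r3c5=2.
Step 7. [r4c4∈{6}] nothing but 6 survives at r4c4 ⇒ r4c4=6.
Step 8. [r5c6∈{4}] only 4 remains possible at r5c6. So r5c6=4.
Step 9. [r1c3∈{3}] r1c3 has the single candidate 3 ⇒ r1c3=3.
Step 10. [r2c3∈{2}] r2c3 is down to just 2 ⇒ r2c3=2.
Step 11. [r6c2∈{3}] r6c2 has the single candidate 3 ⇒ r6c2=3.
Step 12. [r3c2∈{1}] r3c2's peers cover all but 1, so r3c2=1.
Step 13. [r1c6∈{6}] only 6 remains possible at r1c6, so r1c6=6.
Step 14. [r3c1∈{4}] only 4 remains possible at r3c1, so r3c1=4.
Step 15. [r5c2∈{5}] r5c2 has the single candidate 5, so r5c2=5.
Step 16. [r1c5∈{1}] r1c5's peers cover all but 1. So r1c5=1.
Step 17. [r1c1∈{5}] r1c1's peers cover all but 5 ⇒ r1c1=5.
Step 18. [r3c3∈{6}] r3c3's peers cover all but 6, so r3c3=6.

Answer: 5 4 3 2 1 6 / 1 6 2 4 3 5 / 4 1 6 5 2 3 / 3 2 5 6 4 1 / 2 5 1 3 6 4 / 6 3 4 1 5 2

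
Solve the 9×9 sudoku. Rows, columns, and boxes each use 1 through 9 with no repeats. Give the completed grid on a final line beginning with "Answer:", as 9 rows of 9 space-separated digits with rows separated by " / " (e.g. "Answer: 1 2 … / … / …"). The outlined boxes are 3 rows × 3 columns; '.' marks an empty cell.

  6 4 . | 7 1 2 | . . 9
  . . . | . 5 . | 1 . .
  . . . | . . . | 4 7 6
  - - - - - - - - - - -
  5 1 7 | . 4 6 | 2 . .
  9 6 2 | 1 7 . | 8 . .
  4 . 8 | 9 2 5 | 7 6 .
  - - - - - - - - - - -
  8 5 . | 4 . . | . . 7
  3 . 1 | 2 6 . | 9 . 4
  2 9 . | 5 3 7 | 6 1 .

Step 1. [r3c5∈{8,9}] r3c5 is the only open cell in col 5 admitting 8. So r3c5=8.
Step 2. [r3c4∈{3}] nothing but 3 survives at r3c4 ⇒ r3c4=3.
Step 3. [r2c2∈{2,3,7,8}] across col 2, 8 lands solely at r2c2, so r2c2=8.
Step 4. [r4c9∈{3}] r4c9's peers cover all but 3 ⇒ r4c9=3.
Step 5. [r8c8∈{5,8}] row 8 places 5 nowhere but r8c8. So r8c8=5.
Step 6. [r3c6∈{9}] nothing but 9 survives at r3c6 ⇒ r3c6=9.
Step 7. [r7c8∈{2,3}] across row 7, 2 lands solely at r7c8. So r7c8=2.
Step 8. [r2c8∈{3}] nothing but 3 survives at r2c8. So r2c8=3.
Step 9. [r1c3∈{3,5}] in row 1, 3 fits only at r1c3. So r1c3=3.
Step 10. [r5c9∈{5}] only 5 remains possible at r5c9, so r5c9=5.
Step 11. [r2c1∈{7}] r2c1 has the single candidate 7, so r2c1=7.
Step 12. [r8c6∈{8}] r8c6's peers cover all but 8 ⇒ r8c6=8.
Step 13. [r7c6∈{1}] r7c6's peers cover all but 1, so r7c6=1.
Step 14. [r5c6∈{3}] r5c6's peers cover all but 3, so r5c6=3.
Step 15. [r9c9∈{8}] only 8 remains possible at r9c9. So r9c9=8.
Step 16. [r7c7∈{3}] r7c7 has the single candidate 3 ⇒ r7c7=3.
Step 17. [r2c4∈{6}] r2c4's peers cover all but 6, so r2c4=6.
Step 18. [r6c9∈{1}] r6c9 has the single candidate 1. So r6c9=1.
Step 19. [r9c3∈{4}] nothing but 4 survives at r9c3. So r9c3=4.
Step 20. [r4c4∈{8}] r4c4's peers cover all but 8, so r4c4=8.
Step 21. [r4c8∈{9}] r4c8's peers cover all but 9, so r4c8=9.
Step 22. [r3c2∈{2}] r3c2 is down to just 2 ⇒ r3c2=2.
Step 23. [r1c7∈{5}] nothing but 5 survives at r1c7, so r1c7=5.
Step 24. [r7c5∈{9}] nothing but 9 survives at r7c5 ⇒ r7c5=9.
Step 25. [r6c2∈{3}] r6c2's peers cover all but 3 ⇒ r6c2=3.
Step 26. [r8c2∈{7}] r8c2 has the single candidate 7. So r8c2=7.
Step 27. [r2c6∈{4}] r2c6's peers cover all but 4. So r2c6=4.
Step 28. [r3c3∈{5}] nothing but 5 survives at r3c3. So r3c3=5.
Step 29. [r1c8∈{8}] r1c8's peers cover all but 8. So r1c8=8.
Step 30. [r5c8∈{4}] r5c8's peers cover all but 4 ⇒ r5c8=4.
Step 31. [r2c9∈{2}] only 2 remains possible at r2c9. So r2c9=2.
Step 32. [r2c3∈{9}] r2c3's peers cover all but 9. So r2c3=9.
Step 33. [r3c1∈{1}] r3c1's peers cover all but 1. So r3c1=1.
Step 34. [r7c3∈{6}] r7c3 has the single candidate 6. So r7c3=6.

Answer: 6 4 3 7 1 2 5 8 9 / 7 8 9 6 5 4 1 3 2 / 1 2 5 3 8 9 4 7 6 / 5 1 7 8 4 6 2 9 3 / 9 6 2 1 7 3 8 4 5 / 4 3 8 9 2 5 7 6 1 / 8 5 6 4 9 1 3 2 7 / 3 7 1 2 6 8 9 5 4 / 2 9 4 5 3 7 6 1 8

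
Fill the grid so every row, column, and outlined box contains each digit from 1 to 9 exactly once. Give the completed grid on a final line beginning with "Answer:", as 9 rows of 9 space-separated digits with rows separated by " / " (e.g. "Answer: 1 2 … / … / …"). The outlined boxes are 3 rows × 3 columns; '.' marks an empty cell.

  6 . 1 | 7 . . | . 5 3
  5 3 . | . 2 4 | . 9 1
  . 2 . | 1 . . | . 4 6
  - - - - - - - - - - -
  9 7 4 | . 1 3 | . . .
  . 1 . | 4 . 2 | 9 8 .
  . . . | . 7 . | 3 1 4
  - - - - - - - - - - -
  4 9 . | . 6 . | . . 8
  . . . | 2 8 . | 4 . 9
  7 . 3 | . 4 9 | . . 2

Step 1. [r9c4∈{5}] nothing but 5 survives at r9c4, so r9c4=5.
Step 2. [r3c1∈{8}] r3c1 is down to just 8 ⇒ r3c1=8.
Step 3. [r6c6∈{5,6,8}] col 6 places 6 nowhere but r6c6, so r6c6=6.
Step 4. [r6c3∈{2,5,8}] in col 3, 8 fits only at r6c3, so r6c3=8.
Step 5. [r9c8∈{6}] r9c8's peers cover all but 6. So r9c8=6.
Step 6. [r7c7∈{1,5,7}] 5 has one home in box 9: r7c7. So r7c7=5.
Step 7. [r5c5∈{5}] r5c5 has the single candidate 5. So r5c5=5.
Step 8. [r3c7∈{7}] only 7 remains possible at r3c7 ⇒ r3c7=7.
Step 9. [r2c7∈{8}] only 8 remains possible at r2c7. So r2c7=8.
Step 10. [r8c3∈{5,6}] in col 3, 5 fits only at r8c3 ⇒ r8c3=5.
Step 11. [r7c6∈{1,7}] in row 7, 1 fits only at r7c6 ⇒ r7c6=1.
Step 12. [r8c8∈{3,7}] row 8 places 3 nowhere but r8c8, so r8c8=3.
Step 13. [r1c5∈{9}] r1c5's peers cover all but 9, so r1c5=9.
Step 14. [r1c7∈{2}] r1c7 is down to just 2 ⇒ r1c7=2.
Step 15. [r1c2∈{4}] r1c2's peers cover all but 4 ⇒ r1c2=4.
Step 16. [r5c3∈{6}] only 6 remains possible at r5c3. So r5c3=6.
Step 17. [r9c7∈{1}] r9c7's peers cover all but 1, so r9c7=1.
Step 18. [r7c3∈{2}] r7c3's peers cover all but 2, so r7c3=2.
Step 19. [r4c8∈{2}] r4c8 has the single candidate 2. So r4c8=2.
Step 20. [r3c5∈{3}] r3c5 is down to just 3, so r3c5=3.
Step 21. [r5c1∈{3}] only 3 remains possible at r5c1, so r5c1=3.
Step 22. [r7c8∈{7}] only 7 remains possible at r7c8, so r7c8=7.
Step 23. [r6c1∈{2}] nothing but 2 survives at r6c1. So r6c1=2.
Step 24. [r8c1∈{1}] r8c1 is down to just 1, so r8c1=1.
Step 25. [r5c9∈{7}] r5c9 has the single candidate 7, so r5c9=7.
Step 26. [r3c6∈{5}] r3c6's peers cover all but 5 ⇒ r3c6=5.
Step 27. [r1c6∈{8}] only 8 remains possible at r1c6 ⇒ r1c6=8.
Step 28. [r3c3∈{9}] r3c3 has the single candidate 9 ⇒ r3c3=9.
Step 29. [r2c3∈{7}] r2c3 has the single candidate 7, so r2c3=7.
Step 30. [r6c2∈{5}] only 5 remains possible at r6c2. So r6c2=5.
Step 31. [r7c4∈{3}] r7c4 has the single candidate 3 ⇒ r7c4=3.
Step 32. [r4c4∈{8}] r4c4's peers cover all but 8 ⇒ r4c4=8.
Step 33. [r4c7∈{6}] nothing but 6 survives at r4c7 ⇒ r4c7=6.
Step 34. [r9c2∈{8}] nothing but 8 survives at r9c2, so r9c2=8.
Step 35. [r2c4∈{6}] only 6 remains possible at r2c4. So r2c4=6.
Step 36. [r6c4∈{9}] r6c4's peers cover all but 9, so r6c4=9.
Step 37. [r8c6∈{7}] r8c6 has the single candidate 7 ⇒ r8c6=7.
Step 38. [r8c2∈{6}] r8c2 is down to just 6. So r8c2=6.
Step 39. [r4c9∈{5}] r4c9's peers cover all but 5. So r4c9=5.

Answer: 6 4 1 7 9 8 2 5 3 / 5 3 7 6 2 4 8 9 1 / 8 2 9 1 3 5 7 4 6 / 9 7 4 8 1 3 6 2 5 / 3 1 6 4 5 2 9 8 7 / 2 5 8 9 7 6 3 1 4 / 4 9 2 3 6 1 5 7 8 / 1 6 5 2 8 7 4 3 9 / 7 8 3 5 4 9 1 6 2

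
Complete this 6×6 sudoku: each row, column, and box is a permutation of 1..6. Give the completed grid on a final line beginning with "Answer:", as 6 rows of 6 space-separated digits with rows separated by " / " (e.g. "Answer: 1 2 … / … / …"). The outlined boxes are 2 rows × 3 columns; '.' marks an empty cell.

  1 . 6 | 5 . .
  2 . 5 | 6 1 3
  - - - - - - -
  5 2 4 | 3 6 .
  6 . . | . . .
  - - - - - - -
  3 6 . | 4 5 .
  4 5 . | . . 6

Step 1. [r4c2∈{1,3}] in col 2, 1 fits only at r4c2 ⇒ r4c2=1.
Step 2. [r6c4∈{1,2}] col 4 places 1 nowhere but r6c4, so r6c4=1.
Step 3. [r5c6∈{2}] r5c6 is down to just 2, so r5c6=2.
Step 4. [r1c6∈{4}] nothing but 4 survives at r1c6, so r1c6=4.
Step 5. [r1c5∈{2}] only 2 remains possible at r1c5 ⇒ r1c5=2.
Step 6. [r2c2∈{4}] r2c2's peers cover all but 4. So r2c2=4.
Step 7. [r4c3∈{3}] r4c3 is down to just 3 ⇒ r4c3=3.
Step 8. [r3c6∈{1}] r3c6 is down to just 1 ⇒ r3c6=1.
Step 9. [r4c5∈{4}] r4c5's peers cover all but 4. So r4c5=4.
Step 10. [r1c2∈{3}] r1c2 has the single candidate 3, so r1c2=3.
Step 11. [r4c6∈{5}] nothing but 5 survives at r4c6 ⇒ r4c6=5.
Step 12. [r4c4∈{2}] r4c4 is down to just 2, so r4c4=2.
Step 13. [r5c3∈{1}] only 1 remains possible at r5c3 ⇒ r5c3=1.
Step 14. [r6c3∈{2}] r6c3 is down to just 2. So r6c3=2.
Step 15. [r6c5∈{3}] r6c5 has the single candidate 3, so r6c5=3.

Answer: 1 3 6 5 2 4 / 2 4 5 6 1 3 / 5 2 4 3 6 1 / 6 1 3 2 4 5 / 3 6 1 4 5 2 / 4 5 2 1 3 6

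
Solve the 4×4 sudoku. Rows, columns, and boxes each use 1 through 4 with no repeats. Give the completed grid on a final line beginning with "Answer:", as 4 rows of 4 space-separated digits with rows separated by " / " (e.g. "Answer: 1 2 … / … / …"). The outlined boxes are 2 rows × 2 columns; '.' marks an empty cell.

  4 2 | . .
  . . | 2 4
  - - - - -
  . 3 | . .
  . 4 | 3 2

Step 1. [r3c4∈{1}] only 1 remains possible at r3c4 ⇒ r3c4=1.
Step 2. [r2c2∈{1}] r2c2's peers cover all but 1, so r2c2=1.
Step 3. [r2c1∈{3}] r2c1's peers cover all but 3, so r2c1=3.
Step 4. [r3c3∈{4}] only 4 remains possible at r3c3 ⇒ r3c3=4.
Step 5. [r4c1∈{1}] only 1 remains possible at r4c1. So r4c1=1.
Step 6. [r1c3∈{1}] r1c3's peers cover all but 1, so r1c3=1.
Step 7. [r1c4∈{3}] only 3 remains possible at r1c4. So r1c4=3.
Step 8. [r3c1∈{2}] r3c1 has the single candidate 2. So r3c1=2.

Answer: 4 2 1 3 / 3 1 2 4 / 2 3 4 1 / 1 4 3 2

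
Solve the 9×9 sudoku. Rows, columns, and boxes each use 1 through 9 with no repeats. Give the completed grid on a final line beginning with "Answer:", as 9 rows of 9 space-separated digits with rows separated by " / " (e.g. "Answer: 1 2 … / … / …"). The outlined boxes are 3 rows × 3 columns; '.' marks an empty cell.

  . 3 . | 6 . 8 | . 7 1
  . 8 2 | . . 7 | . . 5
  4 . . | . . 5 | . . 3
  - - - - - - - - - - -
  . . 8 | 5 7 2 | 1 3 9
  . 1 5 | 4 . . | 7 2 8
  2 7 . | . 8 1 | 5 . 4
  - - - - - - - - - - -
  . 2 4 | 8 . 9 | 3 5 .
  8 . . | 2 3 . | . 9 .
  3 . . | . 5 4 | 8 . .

Step 1. [r1c3∈{9}] r1c3 has the single candidate 9. So r1c3=9.
Step 2. [r3c2∈{6}] nothing but 6 survives at r3c2 ⇒ r3c2=6.
Step 3. [r8c3∈{1,6,7}] r8c3 is the only open cell in row 8 admitting 1 ⇒ r8c3=1.
Step 4. [r2c8∈{4,6}] r2c8 is the only open cell in col 8 admitting 4. So r2c8=4.
Step 5. [r6c4∈{3,9}] row 6 places 9 nowhere but r6c4 ⇒ r6c4=9.
Step 6. [r7c5∈{1,6}] in row 7, 1 fits only at r7c5. So r7c5=1.
Step 7. [r8c9∈{6,7}] in row 8, 7 fits only at r8c9 ⇒ r8c9=7.
Step 8. [r7c9∈{6}] r7c9's peers cover all but 6 ⇒ r7c9=6.
Step 9. [r5c5∈{6}] r5c5's peers cover all but 6, so r5c5=6.
Step 10. [r1c7∈{2}] r1c7 is down to just 2. So r1c7=2.
Step 11. [r9c3∈{6,7}] across row 9, 6 lands solely at r9c3, so r9c3=6.
Step 12. [r2c5∈{9}] nothing but 9 survives at r2c5, so r2c5=9.
Step 13. [r2c4∈{1,3}] row 2 places 3 nowhere but r2c4 ⇒ r2c4=3.
Step 14. [r4c1∈{6}] only 6 remains possible at r4c1 ⇒ r4c1=6.
Step 15. [r2c1∈{1}] r2c1's peers cover all but 1. So r2c1=1.
Step 16. [r2c7∈{6}] only 6 remains possible at r2c7 ⇒ r2c7=6.
Step 17. [r9c8∈{1}] r9c8's peers cover all but 1 ⇒ r9c8=1.
Step 18. [r9c9∈{2}] r9c9's peers cover all but 2, so r9c9=2.
Step 19. [r6c3∈{3}] r6c3 is down to just 3 ⇒ r6c3=3.
Step 20. [r8c6∈{6}] r8c6's peers cover all but 6 ⇒ r8c6=6.
Step 21. [r8c7∈{4}] r8c7's peers cover all but 4 ⇒ r8c7=4.
Step 22. [r5c1∈{9}] r5c1 is down to just 9, so r5c1=9.
Step 23. [r9c4∈{7}] r9c4's peers cover all but 7 ⇒ r9c4=7.
Step 24. [r4c2∈{4}] nothing but 4 survives at r4c2, so r4c2=4.
Step 25. [r7c1∈{7}] only 7 remains possible at r7c1. So r7c1=7.
Step 26. [r3c5∈{2}] r3c5 is down to just 2. So r3c5=2.
Step 27. [r3c4∈{1}] r3c4 has the single candidate 1, so r3c4=1.
Step 28. [r6c8∈{6}] r6c8's peers cover all but 6 ⇒ r6c8=6.
Step 29. [r1c1∈{5}] only 5 remains possible at r1c1, so r1c1=5.
Step 30. [r9c2∈{9}] r9c2 has the single candidate 9 ⇒ r9c2=9.
Step 31. [r5c6∈{3}] r5c6 is down to just 3 ⇒ r5c6=3.
Step 32. [r3c3∈{7}] r3c3 is down to just 7 ⇒ r3c3=7.
Step 33. [r3c8∈{8}] r3c8's peers cover all but 8. So r3c8=8.
Step 34. [r1c5∈{4}] r1c5 has the single candidate 4. So r1c5=4.
Step 35. [r3c7∈{9}] r3c7 has the single candidate 9 ⇒ r3c7=9.
Step 36. [r8c2∈{5}] r8c2 has the single candidate 5 ⇒ r8c2=5.

Answer: 5 3 9 6 4 8 2 7 1 / 1 8 2 3 9 7 6 4 5 / 4 6 7 1 2 5 9 8 3 / 6 4 8 5 7 2 1 3 9 / 9 1 5 4 6 3 7 2 8 / 2 7 3 9 8 1 5 6 4 / 7 2 4 8 1 9 3 5 6 / 8 5 1 2 3 6 4 9 7 / 3 9 6 7 5 4 8 1 2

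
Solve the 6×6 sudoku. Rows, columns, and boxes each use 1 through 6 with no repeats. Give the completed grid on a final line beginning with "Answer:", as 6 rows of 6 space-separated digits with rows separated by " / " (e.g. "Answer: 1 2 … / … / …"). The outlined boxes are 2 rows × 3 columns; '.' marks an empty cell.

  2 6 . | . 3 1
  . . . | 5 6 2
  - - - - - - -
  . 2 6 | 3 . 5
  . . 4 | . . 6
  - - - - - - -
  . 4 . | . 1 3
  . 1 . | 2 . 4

Step 1. [r2c2∈{3}] r2c2 is down to just 3 ⇒ r2c2=3.
Step 2. [r4c1∈{1,3,5}] across row 4, 3 lands solely at r4c1, so r4c1=3.
Step 3. [r6c5∈{5}] r6c5 has the single candidate 5 ⇒ r6c5=5.
Step 4. [r5c1∈{5,6}] 5 has one home in col 1: r5c1, so r5c1=5.
Step 5. [r2c3∈{1}] r2c3 is down to just 1 ⇒ r2c3=1.
Step 6. [r1c4∈{4}] nothing but 4 survives at r1c4. So r1c4=4.
Step 7. [r5c4∈{6}] r5c4 has the single candidate 6, so r5c4=6.
Step 8. [r1c3∈{5}] r1c3's peers cover all but 5. So r1c3=5.
Step 9. [r4c2∈{5}] nothing but 5 survives at r4c2 ⇒ r4c2=5.
Step 10. [r4c4∈{1}] nothing but 1 survives at r4c4. So r4c4=1.
Step 11. [r4c5∈{2}] r4c5's peers cover all but 2, so r4c5=2.
Step 12. [r3c1∈{1}] only 1 remains possible at r3c1, so r3c1=1.
Step 13. [r6c3∈{3}] nothing but 3 survives at r6c3 ⇒ r6c3=3.
Step 14. [r3c5∈{4}] only 4 remains possible at r3c5 ⇒ r3c5=4.
Step 15. [r2c1∈{4}] r2c1 has the single candidate 4, so r2c1=4.
Step 16. [r5c3∈{2}] r5c3 has the single candidate 2. So r5c3=2.
Step 17. [r6c1∈{6}] r6c1 is down to just 6, so r6c1=6.

Answer: 2 6 5 4 3 1 / 4 3 1 5 6 2 / 1 2 6 3 4 5 / 3 5 4 1 2 6 / 5 4 2 6 1 3 / 6 1 3 2 5 4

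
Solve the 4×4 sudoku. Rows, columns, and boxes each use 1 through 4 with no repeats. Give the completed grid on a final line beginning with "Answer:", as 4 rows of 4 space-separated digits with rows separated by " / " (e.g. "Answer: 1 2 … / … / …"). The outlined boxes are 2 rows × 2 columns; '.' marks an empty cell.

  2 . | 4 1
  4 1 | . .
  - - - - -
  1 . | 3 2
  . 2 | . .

Step 1. [r1c2∈{3}] r1c2 has the single candidate 3, so r1c2=3.
Step 2. [r2c4∈{3}] r2c4 is down to just 3, so r2c4=3.
Step 3. [r4c3∈{1}] r4c3's peers cover all but 1. So r4c3=1.
Step 4. [r2c3∈{2}] r2c3 has the single candidate 2. So r2c3=2.
Step 5. [r3c2∈{4}] r3c2 has the single candidate 4. So r3c2=4.
Step 6. [r4c4∈{4}] r4c4's peers cover all but 4, so r4c4=4.
Step 7. [r4c1∈{3}] r4c1's peers cover all but 3, so r4c1=3.

Answer: 2 3 4 1 / 4 1 2 3 / 1 4 3 2 / 3 2 1 4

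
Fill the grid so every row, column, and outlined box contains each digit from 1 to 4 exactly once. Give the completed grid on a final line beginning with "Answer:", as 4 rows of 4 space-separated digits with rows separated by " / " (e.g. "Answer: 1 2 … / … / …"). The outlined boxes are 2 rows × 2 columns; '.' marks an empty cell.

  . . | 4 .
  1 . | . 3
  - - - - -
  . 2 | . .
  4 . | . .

Step 1. [r4c2∈{1,3}] in col 2, 1 fits only at r4c2. So r4c2=1.
Step 2. [r3c1∈{3}] r3c1's peers cover all but 3 ⇒ r3c1=3.
Step 3. [r2c3∈{2}] nothing but 2 survives at r2c3, so r2c3=2.
Step 4. [r1c4∈{1}] r1c4's peers cover all but 1 ⇒ r1c4=1.
Step 5. [r1c1∈{2}] r1c1 has the single candidate 2, so r1c1=2.
Step 6. [r4c3∈{3}] r4c3 is down to just 3. So r4c3=3.
Step 7. [r4c4∈{2}] r4c4's peers cover all but 2, so r4c4=2.
Step 8. [r3c3∈{1}] r3c3's peers cover all but 1, so r3c3=1.
Step 9. [r3c4∈{4}] r3c4's peers cover all but 4 ⇒ r3c4=4.
Step 10. [r1c2∈{3}] r1c2 is down to just 3. So r1c2=3.
Step 11. [r2c2∈{4}] only 4 remains possible at r2c2, so r2c2=4.

Answer: 2 3 4 1 / 1 4 2 3 / 3 2 1 4 / 4 1 3 2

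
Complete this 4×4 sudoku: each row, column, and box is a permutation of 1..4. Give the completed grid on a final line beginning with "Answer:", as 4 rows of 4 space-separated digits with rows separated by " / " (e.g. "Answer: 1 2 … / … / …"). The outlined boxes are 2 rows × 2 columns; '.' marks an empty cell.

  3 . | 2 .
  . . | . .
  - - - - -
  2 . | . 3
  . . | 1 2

Step 1. [r2c1∈{1,4}] col 1 places 1 nowhere but r2c1, so r2c1=1.
Step 2. [r1c2∈{4}] only 4 remains possible at r1c2. So r1c2=4.
Step 3. [r2c3∈{3,4}] across row 2, 3 lands solely at r2c3. So r2c3=3.
Step 4. [r4c2∈{3}] r4c2's peers cover all but 3 ⇒ r4c2=3.
Step 5. [r1c4∈{1}] only 1 remains possible at r1c4. So r1c4=1.
Step 6. [r3c2∈{1}] r3c2 has the single candidate 1, so r3c2=1.
Step 7. [r2c4∈{4}] only 4 remains possible at r2c4, so r2c4=4.
Step 8. [r4c1∈{4}] r4c1's peers cover all but 4 ⇒ r4c1=4.
Step 9. [r2c2∈{2}] r2c2 has the single candidate 2. So r2c2=2.
Step 10. [r3c3∈{4}] r3c3 is down to just 4 ⇒ r3c3=4.

Answer: 3 4 2 1 / 1 2 3 4 / 2 1 4 3 / 4 3 1 2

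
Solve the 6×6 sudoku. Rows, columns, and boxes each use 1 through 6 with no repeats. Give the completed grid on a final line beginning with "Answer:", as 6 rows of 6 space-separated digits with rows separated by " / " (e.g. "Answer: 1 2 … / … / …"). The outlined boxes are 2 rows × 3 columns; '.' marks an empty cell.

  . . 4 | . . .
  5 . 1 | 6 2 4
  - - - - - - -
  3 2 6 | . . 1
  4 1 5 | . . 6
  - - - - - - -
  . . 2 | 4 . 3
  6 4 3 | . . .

Step 1. [r3c4∈{5}] nothing but 5 survives at r3c4. So r3c4=5.
Step 2. [r4c5∈{3}] only 3 remains possible at r4c5 ⇒ r4c5=3.
Step 3. [r1c6∈{5}] r1c6's peers cover all but 5, so r1c6=5.
Step 4. [r1c5∈{1}] r1c5 is down to just 1 ⇒ r1c5=1.
Step 5. [r6c6∈{2}] r6c6's peers cover all but 2. So r6c6=2.
Step 6. [r5c5∈{5,6}] row 5 places 6 nowhere but r5c5, so r5c5=6.
Step 7. [r1c2∈{3,6}] across row 1, 6 lands solely at r1c2, so r1c2=6.
Step 8. [r1c1∈{2}] r1c1 is down to just 2 ⇒ r1c1=2.
Step 9. [r2c2∈{3}] r2c2 has the single candidate 3. So r2c2=3.
Step 10. [r5c2∈{5}] r5c2's peers cover all but 5 ⇒ r5c2=5.
Step 11. [r6c5∈{5}] only 5 remains possible at r6c5, so r6c5=5.
Step 12. [r3c5∈{4}] r3c5's peers cover all but 4 ⇒ r3c5=4.
Step 13. [r4c4∈{2}] only 2 remains possible at r4c4, so r4c4=2.
Step 14. [r5c1∈{1}] nothing but 1 survives at r5c1, so r5c1=1.
Step 15. [r1c4∈{3}] r1c4's peers cover all but 3. So r1c4=3.
Step 16. [r6c4∈{1}] r6c4's peers cover all but 1, so r6c4=1.

Answer: 2 6 4 3 1 5 / 5 3 1 6 2 4 / 3 2 6 5 4 1 / 4 1 5 2 3 6 / 1 5 2 4 6 3 / 6 4 3 1 5 2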